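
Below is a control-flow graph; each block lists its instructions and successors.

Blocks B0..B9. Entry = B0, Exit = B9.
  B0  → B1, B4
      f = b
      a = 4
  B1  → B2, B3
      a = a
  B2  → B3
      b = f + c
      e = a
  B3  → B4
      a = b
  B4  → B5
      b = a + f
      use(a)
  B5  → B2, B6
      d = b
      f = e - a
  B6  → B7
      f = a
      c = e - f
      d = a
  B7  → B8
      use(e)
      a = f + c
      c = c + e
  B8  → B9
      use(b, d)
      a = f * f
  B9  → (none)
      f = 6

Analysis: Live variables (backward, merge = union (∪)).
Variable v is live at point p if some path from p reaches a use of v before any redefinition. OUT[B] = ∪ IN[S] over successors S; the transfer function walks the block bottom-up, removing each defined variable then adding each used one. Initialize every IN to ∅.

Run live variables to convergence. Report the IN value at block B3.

Per-block solution:
  B0: | IN={b, c, e} | OUT={a, b, c, e, f}
  B1: | IN={a, b, c, e, f} | OUT={a, b, c, e, f}
  B2: | IN={a, c, f} | OUT={b, c, e, f}
  B3: | IN={b, c, e, f} | OUT={a, c, e, f}
  B4: | IN={a, c, e, f} | OUT={a, b, c, e}
  B5: | IN={a, b, c, e} | OUT={a, b, c, e, f}
  B6: | IN={a, b, e} | OUT={b, c, d, e, f}
  B7: | IN={b, c, d, e, f} | OUT={b, d, f}
  B8: | IN={b, d, f} | OUT={}
  B9: | IN={} | OUT={}

Merge at B3: OUT[B3] = IN[B4] = {a, c, e, f}
Applying B3's transfer function to that OUT value gives IN[B3] (row B3 above).

Answer: {b, c, e, f}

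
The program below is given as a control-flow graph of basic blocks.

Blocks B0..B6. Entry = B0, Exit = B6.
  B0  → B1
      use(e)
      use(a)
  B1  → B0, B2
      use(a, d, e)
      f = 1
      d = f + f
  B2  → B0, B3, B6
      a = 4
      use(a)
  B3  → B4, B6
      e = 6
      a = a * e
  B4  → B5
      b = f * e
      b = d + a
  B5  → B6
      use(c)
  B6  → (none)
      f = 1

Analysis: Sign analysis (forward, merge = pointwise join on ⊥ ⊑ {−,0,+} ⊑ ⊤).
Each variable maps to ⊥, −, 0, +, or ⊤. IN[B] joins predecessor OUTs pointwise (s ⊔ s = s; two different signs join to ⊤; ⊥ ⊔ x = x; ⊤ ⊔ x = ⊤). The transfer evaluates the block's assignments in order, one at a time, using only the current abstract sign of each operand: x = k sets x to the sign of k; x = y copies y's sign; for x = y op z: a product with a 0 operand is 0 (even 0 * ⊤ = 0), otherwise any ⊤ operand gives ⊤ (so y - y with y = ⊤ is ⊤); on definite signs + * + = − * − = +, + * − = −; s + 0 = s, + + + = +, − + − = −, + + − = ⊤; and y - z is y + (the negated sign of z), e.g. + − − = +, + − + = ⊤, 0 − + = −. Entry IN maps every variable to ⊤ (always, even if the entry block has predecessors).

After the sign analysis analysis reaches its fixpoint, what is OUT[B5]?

Answer: {a: +, b: +, c: ⊤, d: +, e: +, f: +}

Working:
Fixpoint table:
  B0:  IN=(all ⊤)  OUT=(all ⊤)
  B1:  IN=(all ⊤)  OUT={d:+, f:+; rest ⊤}
  B2:  IN={d:+, f:+; rest ⊤}  OUT={a:+, d:+, f:+; rest ⊤}
  B3:  IN={a:+, d:+, f:+; rest ⊤}  OUT={a:+, d:+, e:+, f:+; rest ⊤}
  B4:  IN={a:+, d:+, e:+, f:+; rest ⊤}  OUT={a:+, b:+, d:+, e:+, f:+; rest ⊤}
  B5:  IN={a:+, b:+, d:+, e:+, f:+; rest ⊤}  OUT={a:+, b:+, d:+, e:+, f:+; rest ⊤}
  B6:  IN={a:+, d:+, f:+; rest ⊤}  OUT={a:+, d:+, f:+; rest ⊤}

Merge at B5: IN[B5] = OUT[B4] = {a: +, b: +, c: ⊤, d: +, e: +, f: +}
Applying B5's transfer function to that IN value gives OUT[B5] (row B5 above).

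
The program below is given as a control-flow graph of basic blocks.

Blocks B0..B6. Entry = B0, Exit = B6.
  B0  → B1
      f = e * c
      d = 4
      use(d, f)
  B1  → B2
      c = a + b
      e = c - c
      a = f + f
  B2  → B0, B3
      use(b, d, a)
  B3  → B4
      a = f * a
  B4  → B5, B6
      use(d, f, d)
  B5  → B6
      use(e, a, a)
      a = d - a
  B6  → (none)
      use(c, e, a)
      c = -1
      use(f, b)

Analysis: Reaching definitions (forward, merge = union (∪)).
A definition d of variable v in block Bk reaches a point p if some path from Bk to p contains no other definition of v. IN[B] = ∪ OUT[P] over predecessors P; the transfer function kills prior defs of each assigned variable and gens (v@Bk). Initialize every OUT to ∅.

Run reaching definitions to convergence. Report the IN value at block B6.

Answer: {a@B3, a@B5, c@B1, d@B0, e@B1, f@B0}

Derivation:
Converged values:
  B0: | IN={a@B1, c@B1, d@B0, e@B1, f@B0} | OUT={a@B1, c@B1, d@B0, e@B1, f@B0}
  B1: | IN={a@B1, c@B1, d@B0, e@B1, f@B0} | OUT={a@B1, c@B1, d@B0, e@B1, f@B0}
  B2: | IN={a@B1, c@B1, d@B0, e@B1, f@B0} | OUT={a@B1, c@B1, d@B0, e@B1, f@B0}
  B3: | IN={a@B1, c@B1, d@B0, e@B1, f@B0} | OUT={a@B3, c@B1, d@B0, e@B1, f@B0}
  B4: | IN={a@B3, c@B1, d@B0, e@B1, f@B0} | OUT={a@B3, c@B1, d@B0, e@B1, f@B0}
  B5: | IN={a@B3, c@B1, d@B0, e@B1, f@B0} | OUT={a@B5, c@B1, d@B0, e@B1, f@B0}
  B6: | IN={a@B3, a@B5, c@B1, d@B0, e@B1, f@B0} | OUT={a@B3, a@B5, c@B6, d@B0, e@B1, f@B0}

Merge at B6: IN[B6] = OUT[B4] ⊔ OUT[B5] = {a@B3, a@B5, c@B1, d@B0, e@B1, f@B0}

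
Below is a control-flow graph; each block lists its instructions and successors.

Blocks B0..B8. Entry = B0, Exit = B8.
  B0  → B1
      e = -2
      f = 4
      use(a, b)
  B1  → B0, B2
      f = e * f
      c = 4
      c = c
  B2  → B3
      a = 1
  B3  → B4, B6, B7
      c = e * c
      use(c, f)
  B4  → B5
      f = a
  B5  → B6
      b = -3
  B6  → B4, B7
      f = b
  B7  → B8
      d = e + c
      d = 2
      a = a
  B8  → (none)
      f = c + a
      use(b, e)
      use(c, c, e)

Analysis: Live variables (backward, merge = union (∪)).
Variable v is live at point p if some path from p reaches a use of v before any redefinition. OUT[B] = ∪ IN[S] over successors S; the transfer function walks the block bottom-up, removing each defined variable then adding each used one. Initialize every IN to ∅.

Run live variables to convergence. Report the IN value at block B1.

Answer: {a, b, e, f}

Working:
Converged values:
  B0:   IN={a, b}   OUT={a, b, e, f}
  B1:   IN={a, b, e, f}   OUT={a, b, c, e, f}
  B2:   IN={b, c, e, f}   OUT={a, b, c, e, f}
  B3:   IN={a, b, c, e, f}   OUT={a, b, c, e}
  B4:   IN={a, c, e}   OUT={a, c, e}
  B5:   IN={a, c, e}   OUT={a, b, c, e}
  B6:   IN={a, b, c, e}   OUT={a, b, c, e}
  B7:   IN={a, b, c, e}   OUT={a, b, c, e}
  B8:   IN={a, b, c, e}   OUT={}

Merge at B1: OUT[B1] = IN[B0] ⊔ IN[B2] = {a, b, c, e, f}
Applying B1's transfer function to that OUT value gives IN[B1] (row B1 above).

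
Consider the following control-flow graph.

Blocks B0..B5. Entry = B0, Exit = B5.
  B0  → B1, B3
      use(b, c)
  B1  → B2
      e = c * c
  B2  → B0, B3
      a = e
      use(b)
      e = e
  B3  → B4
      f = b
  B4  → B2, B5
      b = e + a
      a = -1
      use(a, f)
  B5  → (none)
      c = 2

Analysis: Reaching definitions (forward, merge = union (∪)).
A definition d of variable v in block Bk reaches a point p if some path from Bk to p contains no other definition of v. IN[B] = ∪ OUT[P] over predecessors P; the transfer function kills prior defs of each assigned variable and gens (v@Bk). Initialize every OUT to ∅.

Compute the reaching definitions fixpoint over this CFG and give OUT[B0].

Answer: {a@B2, b@B4, e@B2, f@B3}

Derivation:
Converged values:
  B0:   IN={a@B2, b@B4, e@B2, f@B3}   OUT={a@B2, b@B4, e@B2, f@B3}
  B1:   IN={a@B2, b@B4, e@B2, f@B3}   OUT={a@B2, b@B4, e@B1, f@B3}
  B2:   IN={a@B2, a@B4, b@B4, e@B1, e@B2, f@B3}   OUT={a@B2, b@B4, e@B2, f@B3}
  B3:   IN={a@B2, b@B4, e@B2, f@B3}   OUT={a@B2, b@B4, e@B2, f@B3}
  B4:   IN={a@B2, b@B4, e@B2, f@B3}   OUT={a@B4, b@B4, e@B2, f@B3}
  B5:   IN={a@B4, b@B4, e@B2, f@B3}   OUT={a@B4, b@B4, c@B5, e@B2, f@B3}

Merge at B0 (entry node, so the boundary value {} is joined with the incoming edge(s)): IN[B0] = {} ⊔ OUT[B2] = {a@B2, b@B4, e@B2, f@B3}
Applying B0's transfer function to that IN value gives OUT[B0] (row B0 above).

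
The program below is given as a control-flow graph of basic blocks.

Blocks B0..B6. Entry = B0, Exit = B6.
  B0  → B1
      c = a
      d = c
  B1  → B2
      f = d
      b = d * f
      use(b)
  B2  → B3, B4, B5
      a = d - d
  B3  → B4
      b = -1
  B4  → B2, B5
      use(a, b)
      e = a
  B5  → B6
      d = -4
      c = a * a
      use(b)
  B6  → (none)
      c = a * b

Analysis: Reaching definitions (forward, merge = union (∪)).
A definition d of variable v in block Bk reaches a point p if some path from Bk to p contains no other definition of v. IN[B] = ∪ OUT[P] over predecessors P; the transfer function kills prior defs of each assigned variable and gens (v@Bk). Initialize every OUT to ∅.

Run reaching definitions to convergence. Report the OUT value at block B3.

Converged values:
  B0:  IN={}  OUT={c@B0, d@B0}
  B1:  IN={c@B0, d@B0}  OUT={b@B1, c@B0, d@B0, f@B1}
  B2:  IN={a@B2, b@B1, b@B3, c@B0, d@B0, e@B4, f@B1}  OUT={a@B2, b@B1, b@B3, c@B0, d@B0, e@B4, f@B1}
  B3:  IN={a@B2, b@B1, b@B3, c@B0, d@B0, e@B4, f@B1}  OUT={a@B2, b@B3, c@B0, d@B0, e@B4, f@B1}
  B4:  IN={a@B2, b@B1, b@B3, c@B0, d@B0, e@B4, f@B1}  OUT={a@B2, b@B1, b@B3, c@B0, d@B0, e@B4, f@B1}
  B5:  IN={a@B2, b@B1, b@B3, c@B0, d@B0, e@B4, f@B1}  OUT={a@B2, b@B1, b@B3, c@B5, d@B5, e@B4, f@B1}
  B6:  IN={a@B2, b@B1, b@B3, c@B5, d@B5, e@B4, f@B1}  OUT={a@B2, b@B1, b@B3, c@B6, d@B5, e@B4, f@B1}

Merge at B3: IN[B3] = OUT[B2] = {a@B2, b@B1, b@B3, c@B0, d@B0, e@B4, f@B1}
Applying B3's transfer function to that IN value gives OUT[B3] (row B3 above).

Answer: {a@B2, b@B3, c@B0, d@B0, e@B4, f@B1}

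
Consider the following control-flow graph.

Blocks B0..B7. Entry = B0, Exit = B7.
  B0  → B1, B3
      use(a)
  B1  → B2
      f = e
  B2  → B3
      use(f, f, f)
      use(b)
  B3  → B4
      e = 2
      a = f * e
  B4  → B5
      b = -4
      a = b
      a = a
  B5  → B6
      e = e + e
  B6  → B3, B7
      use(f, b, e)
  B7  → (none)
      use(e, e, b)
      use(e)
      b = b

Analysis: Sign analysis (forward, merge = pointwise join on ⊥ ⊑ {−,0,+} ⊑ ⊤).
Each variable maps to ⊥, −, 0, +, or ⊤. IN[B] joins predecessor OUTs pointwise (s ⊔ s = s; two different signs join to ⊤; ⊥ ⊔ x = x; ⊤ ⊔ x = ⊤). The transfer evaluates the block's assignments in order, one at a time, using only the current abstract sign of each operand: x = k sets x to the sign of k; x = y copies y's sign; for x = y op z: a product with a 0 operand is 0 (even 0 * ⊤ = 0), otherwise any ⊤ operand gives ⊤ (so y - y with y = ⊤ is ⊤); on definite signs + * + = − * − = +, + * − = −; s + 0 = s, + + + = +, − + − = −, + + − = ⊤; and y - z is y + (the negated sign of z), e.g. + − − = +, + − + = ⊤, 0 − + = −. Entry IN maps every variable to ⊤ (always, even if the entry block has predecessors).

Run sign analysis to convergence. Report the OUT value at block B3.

Converged values:
  B0:  IN=(all ⊤)  OUT=(all ⊤)
  B1:  IN=(all ⊤)  OUT=(all ⊤)
  B2:  IN=(all ⊤)  OUT=(all ⊤)
  B3:  IN=(all ⊤)  OUT={e:+; rest ⊤}
  B4:  IN={e:+; rest ⊤}  OUT={a:-, b:-, e:+; rest ⊤}
  B5:  IN={a:-, b:-, e:+; rest ⊤}  OUT={a:-, b:-, e:+; rest ⊤}
  B6:  IN={a:-, b:-, e:+; rest ⊤}  OUT={a:-, b:-, e:+; rest ⊤}
  B7:  IN={a:-, b:-, e:+; rest ⊤}  OUT={a:-, b:-, e:+; rest ⊤}

Merge at B3: IN[B3] = OUT[B0] ⊔ OUT[B2] ⊔ OUT[B6] = {a: ⊤, b: ⊤, c: ⊤, d: ⊤, e: ⊤, f: ⊤}
Applying B3's transfer function to that IN value gives OUT[B3] (row B3 above).

Answer: {a: ⊤, b: ⊤, c: ⊤, d: ⊤, e: +, f: ⊤}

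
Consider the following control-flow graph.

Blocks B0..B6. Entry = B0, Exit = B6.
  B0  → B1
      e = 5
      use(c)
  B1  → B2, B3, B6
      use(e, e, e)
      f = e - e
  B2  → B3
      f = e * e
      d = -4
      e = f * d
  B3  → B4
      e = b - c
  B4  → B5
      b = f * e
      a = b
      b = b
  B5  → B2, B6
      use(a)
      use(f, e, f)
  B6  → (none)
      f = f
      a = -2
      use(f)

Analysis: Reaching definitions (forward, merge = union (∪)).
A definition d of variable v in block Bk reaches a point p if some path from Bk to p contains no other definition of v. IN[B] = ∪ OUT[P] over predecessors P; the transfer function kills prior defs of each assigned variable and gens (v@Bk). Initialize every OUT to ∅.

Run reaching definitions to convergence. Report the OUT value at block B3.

Fixpoint table:
  B0: | IN={} | OUT={e@B0}
  B1: | IN={e@B0} | OUT={e@B0, f@B1}
  B2: | IN={a@B4, b@B4, d@B2, e@B0, e@B3, f@B1, f@B2} | OUT={a@B4, b@B4, d@B2, e@B2, f@B2}
  B3: | IN={a@B4, b@B4, d@B2, e@B0, e@B2, f@B1, f@B2} | OUT={a@B4, b@B4, d@B2, e@B3, f@B1, f@B2}
  B4: | IN={a@B4, b@B4, d@B2, e@B3, f@B1, f@B2} | OUT={a@B4, b@B4, d@B2, e@B3, f@B1, f@B2}
  B5: | IN={a@B4, b@B4, d@B2, e@B3, f@B1, f@B2} | OUT={a@B4, b@B4, d@B2, e@B3, f@B1, f@B2}
  B6: | IN={a@B4, b@B4, d@B2, e@B0, e@B3, f@B1, f@B2} | OUT={a@B6, b@B4, d@B2, e@B0, e@B3, f@B6}

Merge at B3: IN[B3] = OUT[B1] ⊔ OUT[B2] = {a@B4, b@B4, d@B2, e@B0, e@B2, f@B1, f@B2}
Applying B3's transfer function to that IN value gives OUT[B3] (row B3 above).

Answer: {a@B4, b@B4, d@B2, e@B3, f@B1, f@B2}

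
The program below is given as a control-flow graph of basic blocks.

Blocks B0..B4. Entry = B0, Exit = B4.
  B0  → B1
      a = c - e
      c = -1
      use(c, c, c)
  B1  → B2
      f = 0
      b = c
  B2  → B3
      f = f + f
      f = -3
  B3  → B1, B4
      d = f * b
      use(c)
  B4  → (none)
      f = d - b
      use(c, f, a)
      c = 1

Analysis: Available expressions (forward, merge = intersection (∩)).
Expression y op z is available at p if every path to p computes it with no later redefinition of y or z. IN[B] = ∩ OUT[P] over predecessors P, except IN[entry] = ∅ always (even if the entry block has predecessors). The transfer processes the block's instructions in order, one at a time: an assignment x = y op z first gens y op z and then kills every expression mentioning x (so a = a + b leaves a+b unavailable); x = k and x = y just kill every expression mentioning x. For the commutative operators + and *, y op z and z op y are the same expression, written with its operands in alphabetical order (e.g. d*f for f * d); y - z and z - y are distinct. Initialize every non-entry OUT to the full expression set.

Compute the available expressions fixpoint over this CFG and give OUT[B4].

Answer: {d-b}

Derivation:
Fixpoint table:
  B0:   IN={}   OUT={}
  B1:   IN={}   OUT={}
  B2:   IN={}   OUT={}
  B3:   IN={}   OUT={b*f}
  B4:   IN={b*f}   OUT={d-b}

Merge at B4: IN[B4] = OUT[B3] = {b*f}
Applying B4's transfer function to that IN value gives OUT[B4] (row B4 above).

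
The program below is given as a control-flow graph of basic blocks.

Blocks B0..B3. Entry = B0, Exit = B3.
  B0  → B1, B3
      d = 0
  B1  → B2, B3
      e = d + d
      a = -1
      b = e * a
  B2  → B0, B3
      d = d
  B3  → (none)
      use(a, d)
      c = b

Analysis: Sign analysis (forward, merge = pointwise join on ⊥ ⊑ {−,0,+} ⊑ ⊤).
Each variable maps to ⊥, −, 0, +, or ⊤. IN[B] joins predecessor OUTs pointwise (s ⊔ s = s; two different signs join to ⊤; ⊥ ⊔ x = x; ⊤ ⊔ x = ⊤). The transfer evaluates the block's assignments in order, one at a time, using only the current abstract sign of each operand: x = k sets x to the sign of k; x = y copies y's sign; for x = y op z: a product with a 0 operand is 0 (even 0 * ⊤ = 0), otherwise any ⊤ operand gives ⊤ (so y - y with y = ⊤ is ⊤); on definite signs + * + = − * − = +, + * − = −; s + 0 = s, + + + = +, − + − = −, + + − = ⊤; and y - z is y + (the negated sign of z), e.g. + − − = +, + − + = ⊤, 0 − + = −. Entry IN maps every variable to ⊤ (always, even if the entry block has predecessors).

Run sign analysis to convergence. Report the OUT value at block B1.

Answer: {a: -, b: 0, c: ⊤, d: 0, e: 0, f: ⊤}

Trace:
Converged values:
  B0:  IN=(all ⊤)  OUT={d:0; rest ⊤}
  B1:  IN={d:0; rest ⊤}  OUT={a:-, b:0, d:0, e:0; rest ⊤}
  B2:  IN={a:-, b:0, d:0, e:0; rest ⊤}  OUT={a:-, b:0, d:0, e:0; rest ⊤}
  B3:  IN={d:0; rest ⊤}  OUT={d:0; rest ⊤}

Merge at B1: IN[B1] = OUT[B0] = {a: ⊤, b: ⊤, c: ⊤, d: 0, e: ⊤, f: ⊤}
Applying B1's transfer function to that IN value gives OUT[B1] (row B1 above).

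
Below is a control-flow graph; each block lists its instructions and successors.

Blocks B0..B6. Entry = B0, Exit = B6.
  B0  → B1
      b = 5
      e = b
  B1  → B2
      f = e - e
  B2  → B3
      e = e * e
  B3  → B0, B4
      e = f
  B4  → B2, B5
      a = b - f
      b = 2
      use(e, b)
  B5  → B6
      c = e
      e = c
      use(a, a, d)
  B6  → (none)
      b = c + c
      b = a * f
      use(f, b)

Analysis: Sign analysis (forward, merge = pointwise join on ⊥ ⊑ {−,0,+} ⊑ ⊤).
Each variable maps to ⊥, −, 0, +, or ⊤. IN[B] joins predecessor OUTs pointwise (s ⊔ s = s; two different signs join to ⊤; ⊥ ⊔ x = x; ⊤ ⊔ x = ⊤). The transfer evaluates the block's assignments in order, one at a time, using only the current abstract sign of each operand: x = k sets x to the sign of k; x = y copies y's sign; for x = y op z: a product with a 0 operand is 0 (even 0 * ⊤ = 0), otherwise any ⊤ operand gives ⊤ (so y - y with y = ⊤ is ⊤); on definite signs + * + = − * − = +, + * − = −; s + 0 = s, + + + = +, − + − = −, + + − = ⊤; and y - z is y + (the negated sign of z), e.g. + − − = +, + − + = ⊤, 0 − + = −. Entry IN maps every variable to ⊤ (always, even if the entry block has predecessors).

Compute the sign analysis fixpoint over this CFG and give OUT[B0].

Per-block solution:
  B0:  IN=(all ⊤)  OUT={b:+, e:+; rest ⊤}
  B1:  IN={b:+, e:+; rest ⊤}  OUT={b:+, e:+; rest ⊤}
  B2:  IN={b:+; rest ⊤}  OUT={b:+; rest ⊤}
  B3:  IN={b:+; rest ⊤}  OUT={b:+; rest ⊤}
  B4:  IN={b:+; rest ⊤}  OUT={b:+; rest ⊤}
  B5:  IN={b:+; rest ⊤}  OUT={b:+; rest ⊤}
  B6:  IN={b:+; rest ⊤}  OUT=(all ⊤)

Merge at B0 (entry node, so the boundary value (all ⊤) is joined with the incoming edge(s)): IN[B0] = (all ⊤) ⊔ OUT[B3] = {a: ⊤, b: ⊤, c: ⊤, d: ⊤, e: ⊤, f: ⊤}
Applying B0's transfer function to that IN value gives OUT[B0] (row B0 above).

Answer: {a: ⊤, b: +, c: ⊤, d: ⊤, e: +, f: ⊤}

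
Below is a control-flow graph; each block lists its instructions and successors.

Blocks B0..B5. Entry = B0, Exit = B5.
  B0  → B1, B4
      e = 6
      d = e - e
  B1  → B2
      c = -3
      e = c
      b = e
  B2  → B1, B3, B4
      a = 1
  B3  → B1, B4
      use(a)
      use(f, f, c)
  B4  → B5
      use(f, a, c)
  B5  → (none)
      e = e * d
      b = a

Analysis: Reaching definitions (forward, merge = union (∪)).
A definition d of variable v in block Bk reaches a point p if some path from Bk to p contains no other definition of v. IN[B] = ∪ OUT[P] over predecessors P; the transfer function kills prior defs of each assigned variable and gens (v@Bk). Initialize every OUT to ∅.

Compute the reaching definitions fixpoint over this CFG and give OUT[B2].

Fixpoint table:
  B0:   IN={}   OUT={d@B0, e@B0}
  B1:   IN={a@B2, b@B1, c@B1, d@B0, e@B0, e@B1}   OUT={a@B2, b@B1, c@B1, d@B0, e@B1}
  B2:   IN={a@B2, b@B1, c@B1, d@B0, e@B1}   OUT={a@B2, b@B1, c@B1, d@B0, e@B1}
  B3:   IN={a@B2, b@B1, c@B1, d@B0, e@B1}   OUT={a@B2, b@B1, c@B1, d@B0, e@B1}
  B4:   IN={a@B2, b@B1, c@B1, d@B0, e@B0, e@B1}   OUT={a@B2, b@B1, c@B1, d@B0, e@B0, e@B1}
  B5:   IN={a@B2, b@B1, c@B1, d@B0, e@B0, e@B1}   OUT={a@B2, b@B5, c@B1, d@B0, e@B5}

Merge at B2: IN[B2] = OUT[B1] = {a@B2, b@B1, c@B1, d@B0, e@B1}
Applying B2's transfer function to that IN value gives OUT[B2] (row B2 above).

Answer: {a@B2, b@B1, c@B1, d@B0, e@B1}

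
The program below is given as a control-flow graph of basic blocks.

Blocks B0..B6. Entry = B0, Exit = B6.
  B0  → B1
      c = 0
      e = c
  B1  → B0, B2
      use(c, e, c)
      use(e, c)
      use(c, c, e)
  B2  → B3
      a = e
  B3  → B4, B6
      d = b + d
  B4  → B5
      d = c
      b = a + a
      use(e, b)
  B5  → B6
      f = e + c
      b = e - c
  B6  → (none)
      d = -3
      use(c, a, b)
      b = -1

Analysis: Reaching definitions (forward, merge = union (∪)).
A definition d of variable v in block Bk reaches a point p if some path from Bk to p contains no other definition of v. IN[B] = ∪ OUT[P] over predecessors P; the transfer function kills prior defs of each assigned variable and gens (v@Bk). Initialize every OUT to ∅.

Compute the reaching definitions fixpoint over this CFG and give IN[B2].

Answer: {c@B0, e@B0}

Working:
Per-block solution:
  B0:  IN={c@B0, e@B0}  OUT={c@B0, e@B0}
  B1:  IN={c@B0, e@B0}  OUT={c@B0, e@B0}
  B2:  IN={c@B0, e@B0}  OUT={a@B2, c@B0, e@B0}
  B3:  IN={a@B2, c@B0, e@B0}  OUT={a@B2, c@B0, d@B3, e@B0}
  B4:  IN={a@B2, c@B0, d@B3, e@B0}  OUT={a@B2, b@B4, c@B0, d@B4, e@B0}
  B5:  IN={a@B2, b@B4, c@B0, d@B4, e@B0}  OUT={a@B2, b@B5, c@B0, d@B4, e@B0, f@B5}
  B6:  IN={a@B2, b@B5, c@B0, d@B3, d@B4, e@B0, f@B5}  OUT={a@B2, b@B6, c@B0, d@B6, e@B0, f@B5}

Merge at B2: IN[B2] = OUT[B1] = {c@B0, e@B0}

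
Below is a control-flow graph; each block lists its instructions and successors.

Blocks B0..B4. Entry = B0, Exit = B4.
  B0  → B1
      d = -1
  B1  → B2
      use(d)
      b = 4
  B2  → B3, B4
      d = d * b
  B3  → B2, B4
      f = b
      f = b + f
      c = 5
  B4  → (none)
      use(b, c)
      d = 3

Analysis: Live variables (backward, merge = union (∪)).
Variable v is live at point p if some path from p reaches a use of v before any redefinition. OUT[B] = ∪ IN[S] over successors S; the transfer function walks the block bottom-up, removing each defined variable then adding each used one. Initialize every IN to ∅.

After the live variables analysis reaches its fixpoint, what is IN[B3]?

Answer: {b, d}

Working:
Fixpoint table:
  B0: | IN={c} | OUT={c, d}
  B1: | IN={c, d} | OUT={b, c, d}
  B2: | IN={b, c, d} | OUT={b, c, d}
  B3: | IN={b, d} | OUT={b, c, d}
  B4: | IN={b, c} | OUT={}

Merge at B3: OUT[B3] = IN[B2] ⊔ IN[B4] = {b, c, d}
Applying B3's transfer function to that OUT value gives IN[B3] (row B3 above).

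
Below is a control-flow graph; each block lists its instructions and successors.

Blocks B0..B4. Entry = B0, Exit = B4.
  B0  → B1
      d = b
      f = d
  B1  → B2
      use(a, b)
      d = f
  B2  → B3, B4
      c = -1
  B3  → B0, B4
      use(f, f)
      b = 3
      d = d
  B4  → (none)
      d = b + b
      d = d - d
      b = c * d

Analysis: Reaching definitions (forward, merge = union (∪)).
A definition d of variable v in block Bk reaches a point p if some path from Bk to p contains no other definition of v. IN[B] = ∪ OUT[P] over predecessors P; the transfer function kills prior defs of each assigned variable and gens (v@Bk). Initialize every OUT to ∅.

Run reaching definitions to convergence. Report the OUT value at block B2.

Per-block solution:
  B0: | IN={b@B3, c@B2, d@B3, f@B0} | OUT={b@B3, c@B2, d@B0, f@B0}
  B1: | IN={b@B3, c@B2, d@B0, f@B0} | OUT={b@B3, c@B2, d@B1, f@B0}
  B2: | IN={b@B3, c@B2, d@B1, f@B0} | OUT={b@B3, c@B2, d@B1, f@B0}
  B3: | IN={b@B3, c@B2, d@B1, f@B0} | OUT={b@B3, c@B2, d@B3, f@B0}
  B4: | IN={b@B3, c@B2, d@B1, d@B3, f@B0} | OUT={b@B4, c@B2, d@B4, f@B0}

Merge at B2: IN[B2] = OUT[B1] = {b@B3, c@B2, d@B1, f@B0}
Applying B2's transfer function to that IN value gives OUT[B2] (row B2 above).

Answer: {b@B3, c@B2, d@B1, f@B0}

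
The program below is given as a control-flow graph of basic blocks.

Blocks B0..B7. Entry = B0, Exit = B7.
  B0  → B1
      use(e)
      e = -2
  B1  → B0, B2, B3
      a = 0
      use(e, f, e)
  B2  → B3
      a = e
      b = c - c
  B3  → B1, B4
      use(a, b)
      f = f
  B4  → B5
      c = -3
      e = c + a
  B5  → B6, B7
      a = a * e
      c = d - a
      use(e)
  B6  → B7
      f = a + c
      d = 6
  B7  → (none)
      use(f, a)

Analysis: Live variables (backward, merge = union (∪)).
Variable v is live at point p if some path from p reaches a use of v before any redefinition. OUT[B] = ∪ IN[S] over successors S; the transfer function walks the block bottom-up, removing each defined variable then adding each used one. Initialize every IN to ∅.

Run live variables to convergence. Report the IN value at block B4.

Answer: {a, d, f}

Working:
Fixpoint table:
  B0:  IN={b, c, d, e, f}  OUT={b, c, d, e, f}
  B1:  IN={b, c, d, e, f}  OUT={a, b, c, d, e, f}
  B2:  IN={c, d, e, f}  OUT={a, b, c, d, e, f}
  B3:  IN={a, b, c, d, e, f}  OUT={a, b, c, d, e, f}
  B4:  IN={a, d, f}  OUT={a, d, e, f}
  B5:  IN={a, d, e, f}  OUT={a, c, f}
  B6:  IN={a, c}  OUT={a, f}
  B7:  IN={a, f}  OUT={}

Merge at B4: OUT[B4] = IN[B5] = {a, d, e, f}
Applying B4's transfer function to that OUT value gives IN[B4] (row B4 above).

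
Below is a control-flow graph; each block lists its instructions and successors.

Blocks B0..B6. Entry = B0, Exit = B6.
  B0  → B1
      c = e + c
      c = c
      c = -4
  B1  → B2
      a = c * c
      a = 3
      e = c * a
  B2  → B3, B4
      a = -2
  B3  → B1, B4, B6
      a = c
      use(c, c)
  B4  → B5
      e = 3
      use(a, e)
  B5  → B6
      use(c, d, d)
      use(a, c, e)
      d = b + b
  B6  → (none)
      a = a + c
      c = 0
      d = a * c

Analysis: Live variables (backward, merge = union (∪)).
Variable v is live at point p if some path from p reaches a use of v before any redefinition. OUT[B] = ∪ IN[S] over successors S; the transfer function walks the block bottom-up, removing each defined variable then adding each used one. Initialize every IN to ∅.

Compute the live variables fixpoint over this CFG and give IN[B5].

Per-block solution:
  B0:  IN={b, c, d, e}  OUT={b, c, d}
  B1:  IN={b, c, d}  OUT={b, c, d}
  B2:  IN={b, c, d}  OUT={a, b, c, d}
  B3:  IN={b, c, d}  OUT={a, b, c, d}
  B4:  IN={a, b, c, d}  OUT={a, b, c, d, e}
  B5:  IN={a, b, c, d, e}  OUT={a, c}
  B6:  IN={a, c}  OUT={}

Merge at B5: OUT[B5] = IN[B6] = {a, c}
Applying B5's transfer function to that OUT value gives IN[B5] (row B5 above).

Answer: {a, b, c, d, e}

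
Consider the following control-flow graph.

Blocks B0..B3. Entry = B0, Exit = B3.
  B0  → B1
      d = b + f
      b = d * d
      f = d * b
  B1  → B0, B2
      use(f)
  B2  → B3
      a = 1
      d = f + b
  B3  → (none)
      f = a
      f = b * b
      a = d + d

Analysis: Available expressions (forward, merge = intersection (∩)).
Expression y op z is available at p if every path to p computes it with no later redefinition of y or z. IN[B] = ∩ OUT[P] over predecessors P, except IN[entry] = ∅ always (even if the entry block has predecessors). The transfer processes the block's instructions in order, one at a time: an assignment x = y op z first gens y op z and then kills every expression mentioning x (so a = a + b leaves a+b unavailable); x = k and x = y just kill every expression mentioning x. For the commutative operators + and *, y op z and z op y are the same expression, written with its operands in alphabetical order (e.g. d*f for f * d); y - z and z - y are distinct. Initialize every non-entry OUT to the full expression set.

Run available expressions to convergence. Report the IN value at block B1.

Converged values:
  B0:   IN={}   OUT={b*d, d*d}
  B1:   IN={b*d, d*d}   OUT={b*d, d*d}
  B2:   IN={b*d, d*d}   OUT={b+f}
  B3:   IN={b+f}   OUT={b*b, d+d}

Merge at B1: IN[B1] = OUT[B0] = {b*d, d*d}

Answer: {b*d, d*d}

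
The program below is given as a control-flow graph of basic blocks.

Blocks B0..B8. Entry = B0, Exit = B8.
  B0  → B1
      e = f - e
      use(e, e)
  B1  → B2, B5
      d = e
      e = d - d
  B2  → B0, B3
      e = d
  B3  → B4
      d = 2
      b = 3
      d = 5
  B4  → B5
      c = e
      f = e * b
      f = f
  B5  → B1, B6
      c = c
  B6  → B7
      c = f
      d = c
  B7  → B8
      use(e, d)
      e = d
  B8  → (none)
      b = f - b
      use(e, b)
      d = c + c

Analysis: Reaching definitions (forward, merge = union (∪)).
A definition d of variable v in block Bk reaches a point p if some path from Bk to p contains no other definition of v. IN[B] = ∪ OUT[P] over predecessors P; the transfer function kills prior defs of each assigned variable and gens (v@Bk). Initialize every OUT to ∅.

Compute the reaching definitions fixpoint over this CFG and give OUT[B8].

Answer: {b@B8, c@B6, d@B8, e@B7, f@B4}

Working:
Per-block solution:
  B0:   IN={b@B3, c@B5, d@B1, e@B2, f@B4}   OUT={b@B3, c@B5, d@B1, e@B0, f@B4}
  B1:   IN={b@B3, c@B5, d@B1, d@B3, e@B0, e@B1, e@B2, f@B4}   OUT={b@B3, c@B5, d@B1, e@B1, f@B4}
  B2:   IN={b@B3, c@B5, d@B1, e@B1, f@B4}   OUT={b@B3, c@B5, d@B1, e@B2, f@B4}
  B3:   IN={b@B3, c@B5, d@B1, e@B2, f@B4}   OUT={b@B3, c@B5, d@B3, e@B2, f@B4}
  B4:   IN={b@B3, c@B5, d@B3, e@B2, f@B4}   OUT={b@B3, c@B4, d@B3, e@B2, f@B4}
  B5:   IN={b@B3, c@B4, c@B5, d@B1, d@B3, e@B1, e@B2, f@B4}   OUT={b@B3, c@B5, d@B1, d@B3, e@B1, e@B2, f@B4}
  B6:   IN={b@B3, c@B5, d@B1, d@B3, e@B1, e@B2, f@B4}   OUT={b@B3, c@B6, d@B6, e@B1, e@B2, f@B4}
  B7:   IN={b@B3, c@B6, d@B6, e@B1, e@B2, f@B4}   OUT={b@B3, c@B6, d@B6, e@B7, f@B4}
  B8:   IN={b@B3, c@B6, d@B6, e@B7, f@B4}   OUT={b@B8, c@B6, d@B8, e@B7, f@B4}

Merge at B8: IN[B8] = OUT[B7] = {b@B3, c@B6, d@B6, e@B7, f@B4}
Applying B8's transfer function to that IN value gives OUT[B8] (row B8 above).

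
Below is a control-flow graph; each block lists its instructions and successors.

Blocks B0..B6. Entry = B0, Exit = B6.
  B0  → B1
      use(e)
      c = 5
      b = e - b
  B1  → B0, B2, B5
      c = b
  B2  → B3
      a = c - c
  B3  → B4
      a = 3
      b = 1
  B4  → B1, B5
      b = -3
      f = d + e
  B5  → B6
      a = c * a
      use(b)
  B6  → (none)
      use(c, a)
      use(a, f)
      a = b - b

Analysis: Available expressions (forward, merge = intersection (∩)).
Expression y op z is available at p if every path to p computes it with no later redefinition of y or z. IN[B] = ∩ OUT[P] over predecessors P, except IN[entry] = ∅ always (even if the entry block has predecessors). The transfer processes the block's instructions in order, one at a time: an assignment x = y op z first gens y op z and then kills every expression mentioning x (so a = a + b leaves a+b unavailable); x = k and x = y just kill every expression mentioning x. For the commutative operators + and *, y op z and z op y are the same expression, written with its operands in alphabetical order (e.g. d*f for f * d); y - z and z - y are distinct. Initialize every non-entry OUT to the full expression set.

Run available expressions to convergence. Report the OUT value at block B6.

Fixpoint table:
  B0:  IN={}  OUT={}
  B1:  IN={}  OUT={}
  B2:  IN={}  OUT={c-c}
  B3:  IN={c-c}  OUT={c-c}
  B4:  IN={c-c}  OUT={c-c, d+e}
  B5:  IN={}  OUT={}
  B6:  IN={}  OUT={b-b}

Merge at B6: IN[B6] = OUT[B5] = {}
Applying B6's transfer function to that IN value gives OUT[B6] (row B6 above).

Answer: {b-b}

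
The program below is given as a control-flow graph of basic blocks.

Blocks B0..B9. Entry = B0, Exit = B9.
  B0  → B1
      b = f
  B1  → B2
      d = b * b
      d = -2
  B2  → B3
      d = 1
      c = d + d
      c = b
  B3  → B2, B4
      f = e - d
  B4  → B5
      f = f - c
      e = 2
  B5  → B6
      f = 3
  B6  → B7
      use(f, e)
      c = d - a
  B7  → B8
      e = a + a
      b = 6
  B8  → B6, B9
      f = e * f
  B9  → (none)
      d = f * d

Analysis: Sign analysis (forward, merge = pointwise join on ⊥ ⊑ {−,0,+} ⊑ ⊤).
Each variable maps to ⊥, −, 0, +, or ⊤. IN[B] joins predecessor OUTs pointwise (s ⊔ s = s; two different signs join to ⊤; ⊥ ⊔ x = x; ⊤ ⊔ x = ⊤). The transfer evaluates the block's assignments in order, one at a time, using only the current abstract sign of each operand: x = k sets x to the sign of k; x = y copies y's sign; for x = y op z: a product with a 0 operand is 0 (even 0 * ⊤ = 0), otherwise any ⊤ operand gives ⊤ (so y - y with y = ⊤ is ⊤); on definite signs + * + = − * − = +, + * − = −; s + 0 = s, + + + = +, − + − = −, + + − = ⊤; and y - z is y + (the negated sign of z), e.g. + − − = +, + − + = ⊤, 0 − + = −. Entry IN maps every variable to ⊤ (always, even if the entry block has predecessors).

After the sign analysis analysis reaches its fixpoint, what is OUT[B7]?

Answer: {a: ⊤, b: +, c: ⊤, d: +, e: ⊤, f: ⊤}

Trace:
Per-block solution:
  B0:  IN=(all ⊤)  OUT=(all ⊤)
  B1:  IN=(all ⊤)  OUT={d:-; rest ⊤}
  B2:  IN=(all ⊤)  OUT={d:+; rest ⊤}
  B3:  IN={d:+; rest ⊤}  OUT={d:+; rest ⊤}
  B4:  IN={d:+; rest ⊤}  OUT={d:+, e:+; rest ⊤}
  B5:  IN={d:+, e:+; rest ⊤}  OUT={d:+, e:+, f:+; rest ⊤}
  B6:  IN={d:+; rest ⊤}  OUT={d:+; rest ⊤}
  B7:  IN={d:+; rest ⊤}  OUT={b:+, d:+; rest ⊤}
  B8:  IN={b:+, d:+; rest ⊤}  OUT={b:+, d:+; rest ⊤}
  B9:  IN={b:+, d:+; rest ⊤}  OUT={b:+; rest ⊤}

Merge at B7: IN[B7] = OUT[B6] = {a: ⊤, b: ⊤, c: ⊤, d: +, e: ⊤, f: ⊤}
Applying B7's transfer function to that IN value gives OUT[B7] (row B7 above).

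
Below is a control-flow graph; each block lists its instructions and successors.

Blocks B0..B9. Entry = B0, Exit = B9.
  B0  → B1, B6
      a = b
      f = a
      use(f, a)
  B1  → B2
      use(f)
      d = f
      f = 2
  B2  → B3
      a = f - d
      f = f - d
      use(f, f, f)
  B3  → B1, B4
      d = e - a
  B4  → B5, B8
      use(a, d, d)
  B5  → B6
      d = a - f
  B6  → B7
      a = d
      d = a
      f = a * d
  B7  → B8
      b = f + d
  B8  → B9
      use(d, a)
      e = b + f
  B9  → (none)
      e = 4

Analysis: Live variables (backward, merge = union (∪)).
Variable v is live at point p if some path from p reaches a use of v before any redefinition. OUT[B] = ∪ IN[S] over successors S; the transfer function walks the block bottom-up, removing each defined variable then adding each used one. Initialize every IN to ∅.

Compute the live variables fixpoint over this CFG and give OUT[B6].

Answer: {a, d, f}

Derivation:
Per-block solution:
  B0:   IN={b, d, e}   OUT={b, d, e, f}
  B1:   IN={b, e, f}   OUT={b, d, e, f}
  B2:   IN={b, d, e, f}   OUT={a, b, e, f}
  B3:   IN={a, b, e, f}   OUT={a, b, d, e, f}
  B4:   IN={a, b, d, f}   OUT={a, b, d, f}
  B5:   IN={a, f}   OUT={d}
  B6:   IN={d}   OUT={a, d, f}
  B7:   IN={a, d, f}   OUT={a, b, d, f}
  B8:   IN={a, b, d, f}   OUT={}
  B9:   IN={}   OUT={}

Merge at B6: OUT[B6] = IN[B7] = {a, d, f}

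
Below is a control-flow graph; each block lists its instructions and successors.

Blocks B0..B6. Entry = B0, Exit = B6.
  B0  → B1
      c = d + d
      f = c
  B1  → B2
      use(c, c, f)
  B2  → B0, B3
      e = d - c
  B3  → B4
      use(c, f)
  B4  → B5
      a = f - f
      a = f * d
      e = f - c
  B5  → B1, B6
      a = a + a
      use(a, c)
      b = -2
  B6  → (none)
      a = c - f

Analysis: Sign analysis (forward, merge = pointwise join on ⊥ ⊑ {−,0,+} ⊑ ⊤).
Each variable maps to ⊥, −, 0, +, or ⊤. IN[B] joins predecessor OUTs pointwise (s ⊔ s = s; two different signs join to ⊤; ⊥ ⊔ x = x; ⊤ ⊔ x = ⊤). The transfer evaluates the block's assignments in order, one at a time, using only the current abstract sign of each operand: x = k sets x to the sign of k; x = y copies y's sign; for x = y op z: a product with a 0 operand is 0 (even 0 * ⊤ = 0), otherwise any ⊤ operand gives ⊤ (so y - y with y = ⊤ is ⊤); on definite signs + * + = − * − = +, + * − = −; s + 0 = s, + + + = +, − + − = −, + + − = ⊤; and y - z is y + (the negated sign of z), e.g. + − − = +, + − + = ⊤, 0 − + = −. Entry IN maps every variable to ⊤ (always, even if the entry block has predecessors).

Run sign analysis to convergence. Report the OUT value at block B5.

Fixpoint table:
  B0:   IN=(all ⊤)   OUT=(all ⊤)
  B1:   IN=(all ⊤)   OUT=(all ⊤)
  B2:   IN=(all ⊤)   OUT=(all ⊤)
  B3:   IN=(all ⊤)   OUT=(all ⊤)
  B4:   IN=(all ⊤)   OUT=(all ⊤)
  B5:   IN=(all ⊤)   OUT={b:-; rest ⊤}
  B6:   IN={b:-; rest ⊤}   OUT={b:-; rest ⊤}

Merge at B5: IN[B5] = OUT[B4] = {a: ⊤, b: ⊤, c: ⊤, d: ⊤, e: ⊤, f: ⊤}
Applying B5's transfer function to that IN value gives OUT[B5] (row B5 above).

Answer: {a: ⊤, b: -, c: ⊤, d: ⊤, e: ⊤, f: ⊤}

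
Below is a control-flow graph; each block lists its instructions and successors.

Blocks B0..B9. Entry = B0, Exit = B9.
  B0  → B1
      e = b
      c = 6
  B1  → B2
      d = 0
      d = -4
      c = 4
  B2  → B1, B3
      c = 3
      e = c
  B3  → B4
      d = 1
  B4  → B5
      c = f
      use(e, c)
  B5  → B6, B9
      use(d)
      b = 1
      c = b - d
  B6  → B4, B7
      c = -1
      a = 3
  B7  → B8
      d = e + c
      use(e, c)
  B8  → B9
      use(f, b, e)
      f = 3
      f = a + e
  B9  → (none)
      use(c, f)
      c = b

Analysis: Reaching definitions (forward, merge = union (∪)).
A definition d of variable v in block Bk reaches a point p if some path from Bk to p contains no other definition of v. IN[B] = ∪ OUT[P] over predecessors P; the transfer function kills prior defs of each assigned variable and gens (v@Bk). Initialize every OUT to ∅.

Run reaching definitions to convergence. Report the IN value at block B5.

Converged values:
  B0:   IN={}   OUT={c@B0, e@B0}
  B1:   IN={c@B0, c@B2, d@B1, e@B0, e@B2}   OUT={c@B1, d@B1, e@B0, e@B2}
  B2:   IN={c@B1, d@B1, e@B0, e@B2}   OUT={c@B2, d@B1, e@B2}
  B3:   IN={c@B2, d@B1, e@B2}   OUT={c@B2, d@B3, e@B2}
  B4:   IN={a@B6, b@B5, c@B2, c@B6, d@B3, e@B2}   OUT={a@B6, b@B5, c@B4, d@B3, e@B2}
  B5:   IN={a@B6, b@B5, c@B4, d@B3, e@B2}   OUT={a@B6, b@B5, c@B5, d@B3, e@B2}
  B6:   IN={a@B6, b@B5, c@B5, d@B3, e@B2}   OUT={a@B6, b@B5, c@B6, d@B3, e@B2}
  B7:   IN={a@B6, b@B5, c@B6, d@B3, e@B2}   OUT={a@B6, b@B5, c@B6, d@B7, e@B2}
  B8:   IN={a@B6, b@B5, c@B6, d@B7, e@B2}   OUT={a@B6, b@B5, c@B6, d@B7, e@B2, f@B8}
  B9:   IN={a@B6, b@B5, c@B5, c@B6, d@B3, d@B7, e@B2, f@B8}   OUT={a@B6, b@B5, c@B9, d@B3, d@B7, e@B2, f@B8}

Merge at B5: IN[B5] = OUT[B4] = {a@B6, b@B5, c@B4, d@B3, e@B2}

Answer: {a@B6, b@B5, c@B4, d@B3, e@B2}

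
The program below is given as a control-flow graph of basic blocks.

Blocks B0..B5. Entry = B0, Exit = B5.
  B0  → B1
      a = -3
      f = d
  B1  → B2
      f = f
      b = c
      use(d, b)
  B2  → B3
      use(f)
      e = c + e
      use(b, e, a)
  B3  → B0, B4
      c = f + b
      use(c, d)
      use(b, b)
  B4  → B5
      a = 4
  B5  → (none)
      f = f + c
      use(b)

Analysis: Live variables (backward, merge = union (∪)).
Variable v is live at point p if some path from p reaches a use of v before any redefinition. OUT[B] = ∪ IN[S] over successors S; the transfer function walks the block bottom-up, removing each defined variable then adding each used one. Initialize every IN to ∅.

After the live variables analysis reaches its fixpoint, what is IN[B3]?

Converged values:
  B0:  IN={c, d, e}  OUT={a, c, d, e, f}
  B1:  IN={a, c, d, e, f}  OUT={a, b, c, d, e, f}
  B2:  IN={a, b, c, d, e, f}  OUT={b, d, e, f}
  B3:  IN={b, d, e, f}  OUT={b, c, d, e, f}
  B4:  IN={b, c, f}  OUT={b, c, f}
  B5:  IN={b, c, f}  OUT={}

Merge at B3: OUT[B3] = IN[B0] ⊔ IN[B4] = {b, c, d, e, f}
Applying B3's transfer function to that OUT value gives IN[B3] (row B3 above).

Answer: {b, d, e, f}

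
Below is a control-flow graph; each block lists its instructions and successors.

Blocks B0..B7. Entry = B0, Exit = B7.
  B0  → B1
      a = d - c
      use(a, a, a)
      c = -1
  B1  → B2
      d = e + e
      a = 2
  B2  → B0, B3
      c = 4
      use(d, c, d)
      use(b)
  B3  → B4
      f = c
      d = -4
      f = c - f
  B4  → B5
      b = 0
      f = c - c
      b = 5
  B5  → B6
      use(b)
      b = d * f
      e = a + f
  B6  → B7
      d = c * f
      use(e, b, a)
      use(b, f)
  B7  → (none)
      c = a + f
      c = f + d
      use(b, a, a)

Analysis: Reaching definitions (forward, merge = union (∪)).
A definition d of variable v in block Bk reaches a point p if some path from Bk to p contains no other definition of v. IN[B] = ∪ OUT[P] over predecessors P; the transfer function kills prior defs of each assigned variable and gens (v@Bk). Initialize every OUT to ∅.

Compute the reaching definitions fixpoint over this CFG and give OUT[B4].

Answer: {a@B1, b@B4, c@B2, d@B3, f@B4}

Working:
Per-block solution:
  B0:  IN={a@B1, c@B2, d@B1}  OUT={a@B0, c@B0, d@B1}
  B1:  IN={a@B0, c@B0, d@B1}  OUT={a@B1, c@B0, d@B1}
  B2:  IN={a@B1, c@B0, d@B1}  OUT={a@B1, c@B2, d@B1}
  B3:  IN={a@B1, c@B2, d@B1}  OUT={a@B1, c@B2, d@B3, f@B3}
  B4:  IN={a@B1, c@B2, d@B3, f@B3}  OUT={a@B1, b@B4, c@B2, d@B3, f@B4}
  B5:  IN={a@B1, b@B4, c@B2, d@B3, f@B4}  OUT={a@B1, b@B5, c@B2, d@B3, e@B5, f@B4}
  B6:  IN={a@B1, b@B5, c@B2, d@B3, e@B5, f@B4}  OUT={a@B1, b@B5, c@B2, d@B6, e@B5, f@B4}
  B7:  IN={a@B1, b@B5, c@B2, d@B6, e@B5, f@B4}  OUT={a@B1, b@B5, c@B7, d@B6, e@B5, f@B4}

Merge at B4: IN[B4] = OUT[B3] = {a@B1, c@B2, d@B3, f@B3}
Applying B4's transfer function to that IN value gives OUT[B4] (row B4 above).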